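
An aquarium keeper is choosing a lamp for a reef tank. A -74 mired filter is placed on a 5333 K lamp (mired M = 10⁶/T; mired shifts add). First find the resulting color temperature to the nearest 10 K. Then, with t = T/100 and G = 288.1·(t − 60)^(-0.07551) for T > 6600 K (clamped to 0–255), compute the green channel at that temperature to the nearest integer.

224

M_in = 10⁶/5333 = 187.51; M_out = 187.51 + (-74) = 113.51.
T_out = 10⁶/113.51 = 8809.7 K → 8810 K; t = 88.1.
G = 288.1·(88.1 − 60)^(-0.07551) = 288.1·28.1^(-0.07551) = 288.1·0.77733 = 223.950.
Rounded: 224.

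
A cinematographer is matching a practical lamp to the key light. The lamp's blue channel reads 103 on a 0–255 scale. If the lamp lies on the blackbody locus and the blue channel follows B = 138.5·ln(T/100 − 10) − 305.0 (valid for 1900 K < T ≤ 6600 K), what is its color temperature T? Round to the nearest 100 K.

2900 K

ln(t − 10) = (103 + 305.0) / 138.5 = 2.9458.
t − 10 = e^2.9458 = 19.027, so t = 29.027.
T = 100·t = 2903 K → 2900 K to the nearest 100 K.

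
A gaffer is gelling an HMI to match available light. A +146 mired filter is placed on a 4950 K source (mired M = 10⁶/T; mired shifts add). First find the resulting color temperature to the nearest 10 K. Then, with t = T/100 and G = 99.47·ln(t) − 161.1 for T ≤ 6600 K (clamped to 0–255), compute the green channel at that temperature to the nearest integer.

173

M_in = 10⁶/4950 = 202.02; M_out = 202.02 + (+146) = 348.02.
T_out = 10⁶/348.02 = 2873.4 K → 2870 K; t = 28.7.
G = 99.47·ln 28.7 − 161.1 = 99.47·3.3569 − 161.1 = 172.811.
Rounded: 173.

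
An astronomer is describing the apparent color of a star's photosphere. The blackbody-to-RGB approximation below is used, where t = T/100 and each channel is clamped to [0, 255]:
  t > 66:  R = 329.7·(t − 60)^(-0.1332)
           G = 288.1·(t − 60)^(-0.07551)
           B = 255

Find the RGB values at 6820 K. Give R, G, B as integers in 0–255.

t = 6820/100 = 68.2; the t > 66 branch applies.
R = 329.7·(68.2 − 60)^(-0.1332) = 329.7·8.2^(-0.1332) = 329.7·0.75558 = 249.114.
G = 288.1·(68.2 − 60)^(-0.07551) = 288.1·8.2^(-0.07551) = 288.1·0.85310 = 245.777.
B = 255 by definition for t > 66.
Rounded: (249, 246, 255).

R=249, G=246, B=255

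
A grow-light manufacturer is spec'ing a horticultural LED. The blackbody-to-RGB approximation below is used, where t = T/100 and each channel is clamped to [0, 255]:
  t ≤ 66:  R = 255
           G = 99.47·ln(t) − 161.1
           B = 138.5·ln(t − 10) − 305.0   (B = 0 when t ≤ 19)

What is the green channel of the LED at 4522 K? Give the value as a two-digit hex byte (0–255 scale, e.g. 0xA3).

t = 4522/100 = 45.22; the t ≤ 66 branch applies.
G = 99.47·ln 45.22 − 161.1 = 99.47·3.8115 − 161.1 = 218.034.
Rounded: 218; in hex, 0xDA.

0xDA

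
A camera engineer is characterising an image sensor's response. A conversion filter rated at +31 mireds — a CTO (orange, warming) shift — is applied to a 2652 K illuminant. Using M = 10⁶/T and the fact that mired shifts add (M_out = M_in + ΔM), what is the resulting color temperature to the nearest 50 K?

2450 K

M_in = 10⁶/2652 = 377.07 mireds.
M_out = 377.07 + (+31) = 408.07 mireds.
T_out = 10⁶/408.07 = 2450.5 K → 2450 K.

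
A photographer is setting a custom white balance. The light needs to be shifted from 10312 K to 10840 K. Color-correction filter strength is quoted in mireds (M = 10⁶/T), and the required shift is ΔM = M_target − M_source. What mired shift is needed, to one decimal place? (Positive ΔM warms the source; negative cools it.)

-4.7 mireds

M_source = 10⁶/10312 = 96.974; M_target = 10⁶/10840 = 92.251.
ΔM = 92.251 − 96.974 = -4.723 → -4.7 mireds, a cooling shift.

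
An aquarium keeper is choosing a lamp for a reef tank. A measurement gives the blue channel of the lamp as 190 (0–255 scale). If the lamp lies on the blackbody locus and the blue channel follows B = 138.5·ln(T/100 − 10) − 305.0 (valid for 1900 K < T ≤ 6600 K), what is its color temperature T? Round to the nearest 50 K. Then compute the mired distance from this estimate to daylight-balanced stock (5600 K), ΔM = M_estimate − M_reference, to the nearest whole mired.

ln(t − 10) = (190 + 305.0) / 138.5 = 3.5740.
t − 10 = e^3.5740 = 35.659, so t = 45.659.
T = 100·t = 4566 K → 4550 K to the nearest 50 K.
M_estimate = 10⁶/4550 = 219.78; M_reference = 10⁶/5600 = 178.57.
ΔM = 219.78 − 178.57 = 41.21 → +41 mireds.

+41 mireds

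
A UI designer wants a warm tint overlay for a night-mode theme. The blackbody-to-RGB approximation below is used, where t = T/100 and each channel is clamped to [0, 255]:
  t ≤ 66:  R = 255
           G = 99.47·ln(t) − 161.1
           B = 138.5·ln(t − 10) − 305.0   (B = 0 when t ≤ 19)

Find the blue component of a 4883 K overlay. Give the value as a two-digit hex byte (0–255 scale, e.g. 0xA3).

t = 4883/100 = 48.83; the t ≤ 66 branch applies.
B = 138.5·ln(48.83 − 10) − 305.0 = 138.5·ln 38.83 − 305.0 = 138.5·3.6592 − 305.0 = 201.798.
Rounded: 202; in hex, 0xCA.

0xCA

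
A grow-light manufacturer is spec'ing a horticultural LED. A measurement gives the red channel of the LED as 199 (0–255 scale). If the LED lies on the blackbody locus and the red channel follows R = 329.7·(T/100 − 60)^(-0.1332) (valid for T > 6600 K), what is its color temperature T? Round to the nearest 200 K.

(t − 60)^(-0.1332) = 199/329.7 = 0.60358.
t − 60 = 0.60358^(1/-0.1332) = 0.60358^(-7.508) = 44.273, so t = 104.273.
T = 100·t = 10427 K → 10400 K to the nearest 200 K.

10400 K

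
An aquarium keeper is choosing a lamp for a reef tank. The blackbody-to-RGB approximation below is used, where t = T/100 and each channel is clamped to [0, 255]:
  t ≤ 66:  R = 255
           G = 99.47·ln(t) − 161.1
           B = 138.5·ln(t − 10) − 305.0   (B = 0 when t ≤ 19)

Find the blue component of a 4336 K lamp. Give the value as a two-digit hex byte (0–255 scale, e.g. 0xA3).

0xB5

t = 4336/100 = 43.36; the t ≤ 66 branch applies.
B = 138.5·ln(43.36 − 10) − 305.0 = 138.5·ln 33.36 − 305.0 = 138.5·3.5074 − 305.0 = 180.769.
Rounded: 181; in hex, 0xB5.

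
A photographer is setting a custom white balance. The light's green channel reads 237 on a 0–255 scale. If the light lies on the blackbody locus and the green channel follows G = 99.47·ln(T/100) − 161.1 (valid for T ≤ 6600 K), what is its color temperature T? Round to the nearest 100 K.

ln t = (237 + 161.1) / 99.47 = 4.0022.
t = e^4.0022 = 54.719.
T = 100·t = 5472 K → 5500 K to the nearest 100 K.

5500 K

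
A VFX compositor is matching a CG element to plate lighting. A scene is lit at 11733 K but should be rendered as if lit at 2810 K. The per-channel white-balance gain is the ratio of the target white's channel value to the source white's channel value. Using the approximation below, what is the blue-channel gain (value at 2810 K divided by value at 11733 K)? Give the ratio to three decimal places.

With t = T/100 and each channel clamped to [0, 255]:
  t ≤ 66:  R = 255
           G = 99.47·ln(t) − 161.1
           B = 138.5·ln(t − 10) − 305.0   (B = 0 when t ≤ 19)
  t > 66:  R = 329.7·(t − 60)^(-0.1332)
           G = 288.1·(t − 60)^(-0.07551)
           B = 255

0.377

At 11733 K (t = 117.33):
  B = 255 by definition for t > 66.
At 2810 K (t = 28.1):
  B = 138.5·ln(28.1 − 10) − 305.0 = 138.5·ln 18.1 − 305.0 = 138.5·2.8959 − 305.0 = 96.084.
Gain = 96.084 / 255.000 = 0.3768 → 0.377.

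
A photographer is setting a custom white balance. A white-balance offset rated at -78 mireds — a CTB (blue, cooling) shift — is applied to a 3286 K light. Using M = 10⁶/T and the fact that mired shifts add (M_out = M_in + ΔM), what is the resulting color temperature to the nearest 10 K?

M_in = 10⁶/3286 = 304.32 mireds.
M_out = 304.32 + (-78) = 226.32 mireds.
T_out = 10⁶/226.32 = 4418.5 K → 4420 K.

4420 K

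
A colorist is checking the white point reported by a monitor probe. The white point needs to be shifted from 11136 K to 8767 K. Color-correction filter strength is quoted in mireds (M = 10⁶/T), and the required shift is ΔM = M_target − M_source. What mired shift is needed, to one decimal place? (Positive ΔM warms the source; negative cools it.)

+24.3 mireds

M_source = 10⁶/11136 = 89.799; M_target = 10⁶/8767 = 114.064.
ΔM = 114.064 − 89.799 = 24.265 → +24.3 mireds, a warming shift.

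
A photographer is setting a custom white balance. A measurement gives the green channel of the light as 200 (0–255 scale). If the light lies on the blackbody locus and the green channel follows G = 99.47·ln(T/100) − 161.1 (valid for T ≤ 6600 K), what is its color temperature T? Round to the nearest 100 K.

3800 K

ln t = (200 + 161.1) / 99.47 = 3.6302.
t = e^3.6302 = 37.722.
T = 100·t = 3772 K → 3800 K to the nearest 100 K.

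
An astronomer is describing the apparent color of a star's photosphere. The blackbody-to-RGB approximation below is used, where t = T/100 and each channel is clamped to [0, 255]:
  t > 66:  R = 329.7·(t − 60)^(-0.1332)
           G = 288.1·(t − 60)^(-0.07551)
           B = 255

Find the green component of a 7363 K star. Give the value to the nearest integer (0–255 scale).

237

t = 7363/100 = 73.63; the t > 66 branch applies.
G = 288.1·(73.63 − 60)^(-0.07551) = 288.1·13.63^(-0.07551) = 288.1·0.82098 = 236.525.
Rounded: 237.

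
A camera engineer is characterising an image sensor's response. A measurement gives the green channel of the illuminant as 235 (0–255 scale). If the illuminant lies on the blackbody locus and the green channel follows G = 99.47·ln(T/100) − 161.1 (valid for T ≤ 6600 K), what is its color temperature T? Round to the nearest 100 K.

5400 K

ln t = (235 + 161.1) / 99.47 = 3.9821.
t = e^3.9821 = 53.630.
T = 100·t = 5363 K → 5400 K to the nearest 100 K.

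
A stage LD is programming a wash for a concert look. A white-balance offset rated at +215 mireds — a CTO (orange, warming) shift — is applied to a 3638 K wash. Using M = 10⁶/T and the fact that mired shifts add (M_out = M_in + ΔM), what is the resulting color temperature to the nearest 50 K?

2050 K

M_in = 10⁶/3638 = 274.88 mireds.
M_out = 274.88 + (+215) = 489.88 mireds.
T_out = 10⁶/489.88 = 2041.3 K → 2050 K.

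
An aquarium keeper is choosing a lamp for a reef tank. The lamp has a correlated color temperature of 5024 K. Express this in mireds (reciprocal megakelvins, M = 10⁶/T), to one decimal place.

M = 10⁶ / 5024 = 199.045 → 199.0 mireds.

199.0 mireds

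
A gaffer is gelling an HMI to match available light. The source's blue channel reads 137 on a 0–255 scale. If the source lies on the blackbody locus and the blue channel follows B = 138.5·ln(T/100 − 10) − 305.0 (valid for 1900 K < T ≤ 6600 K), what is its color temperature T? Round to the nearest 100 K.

3400 K

ln(t − 10) = (137 + 305.0) / 138.5 = 3.1913.
t − 10 = e^3.1913 = 24.321, so t = 34.321.
T = 100·t = 3432 K → 3400 K to the nearest 100 K.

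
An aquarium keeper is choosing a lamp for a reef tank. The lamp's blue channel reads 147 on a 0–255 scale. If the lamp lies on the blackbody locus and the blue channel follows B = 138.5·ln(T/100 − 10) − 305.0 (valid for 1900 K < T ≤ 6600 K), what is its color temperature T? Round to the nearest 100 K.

3600 K

ln(t − 10) = (147 + 305.0) / 138.5 = 3.2635.
t − 10 = e^3.2635 = 26.142, so t = 36.142.
T = 100·t = 3614 K → 3600 K to the nearest 100 K.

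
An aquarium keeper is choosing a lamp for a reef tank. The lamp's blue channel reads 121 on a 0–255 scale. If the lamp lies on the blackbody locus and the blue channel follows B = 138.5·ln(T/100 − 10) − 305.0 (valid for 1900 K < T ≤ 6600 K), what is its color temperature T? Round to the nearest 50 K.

ln(t − 10) = (121 + 305.0) / 138.5 = 3.0758.
t − 10 = e^3.0758 = 21.667, so t = 31.667.
T = 100·t = 3167 K → 3150 K to the nearest 50 K.

3150 K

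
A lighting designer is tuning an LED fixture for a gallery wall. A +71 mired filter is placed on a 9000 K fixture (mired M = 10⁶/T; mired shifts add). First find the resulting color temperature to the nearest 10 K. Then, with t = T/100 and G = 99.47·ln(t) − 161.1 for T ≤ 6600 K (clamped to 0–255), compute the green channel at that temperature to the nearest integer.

237

M_in = 10⁶/9000 = 111.11; M_out = 111.11 + (+71) = 182.11.
T_out = 10⁶/182.11 = 5491.2 K → 5490 K; t = 54.9.
G = 99.47·ln 54.9 − 161.1 = 99.47·4.0055 − 161.1 = 237.328.
Rounded: 237.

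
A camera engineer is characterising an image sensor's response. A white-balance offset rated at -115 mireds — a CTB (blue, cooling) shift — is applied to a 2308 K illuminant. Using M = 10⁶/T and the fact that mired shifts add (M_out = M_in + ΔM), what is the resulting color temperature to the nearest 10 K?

M_in = 10⁶/2308 = 433.28 mireds.
M_out = 433.28 + (-115) = 318.28 mireds.
T_out = 10⁶/318.28 = 3141.9 K → 3140 K.

3140 K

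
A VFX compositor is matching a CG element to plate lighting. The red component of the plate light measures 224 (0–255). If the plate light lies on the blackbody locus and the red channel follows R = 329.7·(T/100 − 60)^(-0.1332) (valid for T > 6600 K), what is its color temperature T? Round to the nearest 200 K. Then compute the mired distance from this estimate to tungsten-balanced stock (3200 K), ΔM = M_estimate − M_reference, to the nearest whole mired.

(t − 60)^(-0.1332) = 224/329.7 = 0.67941.
t − 60 = 0.67941^(1/-0.1332) = 0.67941^(-7.508) = 18.209, so t = 78.209.
T = 100·t = 7821 K → 7800 K to the nearest 200 K.
M_estimate = 10⁶/7800 = 128.21; M_reference = 10⁶/3200 = 312.50.
ΔM = 128.21 − 312.50 = -184.29 → -184 mireds.

-184 mireds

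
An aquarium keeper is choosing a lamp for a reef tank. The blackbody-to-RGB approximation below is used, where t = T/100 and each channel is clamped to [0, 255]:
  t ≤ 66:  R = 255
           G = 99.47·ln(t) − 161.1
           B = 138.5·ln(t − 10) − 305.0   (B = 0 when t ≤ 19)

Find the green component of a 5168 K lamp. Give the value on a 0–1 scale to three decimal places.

t = 5168/100 = 51.68; the t ≤ 66 branch applies.
G = 99.47·ln 51.68 − 161.1 = 99.47·3.9451 − 161.1 = 231.316.
On a 0–1 scale: 231.316/255 = 0.9071 → 0.907.

0.907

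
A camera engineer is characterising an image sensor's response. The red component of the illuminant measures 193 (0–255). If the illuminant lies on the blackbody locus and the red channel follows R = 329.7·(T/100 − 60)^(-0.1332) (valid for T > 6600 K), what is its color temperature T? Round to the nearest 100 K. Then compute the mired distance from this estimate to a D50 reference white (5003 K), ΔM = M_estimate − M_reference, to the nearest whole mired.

-114 mireds

(t − 60)^(-0.1332) = 193/329.7 = 0.58538.
t − 60 = 0.58538^(1/-0.1332) = 0.58538^(-7.508) = 55.713, so t = 115.713.
T = 100·t = 11571 K → 11600 K to the nearest 100 K.
M_estimate = 10⁶/11600 = 86.21; M_reference = 10⁶/5003 = 199.88.
ΔM = 86.21 − 199.88 = -113.67 → -114 mireds.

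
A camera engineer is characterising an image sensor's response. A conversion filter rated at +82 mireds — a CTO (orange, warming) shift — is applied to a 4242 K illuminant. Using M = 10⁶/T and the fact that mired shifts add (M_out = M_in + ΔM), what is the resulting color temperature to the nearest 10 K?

M_in = 10⁶/4242 = 235.74 mireds.
M_out = 235.74 + (+82) = 317.74 mireds.
T_out = 10⁶/317.74 = 3147.2 K → 3150 K.

3150 K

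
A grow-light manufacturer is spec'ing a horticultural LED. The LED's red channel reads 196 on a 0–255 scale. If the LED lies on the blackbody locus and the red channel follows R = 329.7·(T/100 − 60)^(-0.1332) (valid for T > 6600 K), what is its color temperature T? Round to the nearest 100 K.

(t − 60)^(-0.1332) = 196/329.7 = 0.59448.
t − 60 = 0.59448^(1/-0.1332) = 0.59448^(-7.508) = 49.621, so t = 109.621.
T = 100·t = 10962 K → 11000 K to the nearest 100 K.

11000 K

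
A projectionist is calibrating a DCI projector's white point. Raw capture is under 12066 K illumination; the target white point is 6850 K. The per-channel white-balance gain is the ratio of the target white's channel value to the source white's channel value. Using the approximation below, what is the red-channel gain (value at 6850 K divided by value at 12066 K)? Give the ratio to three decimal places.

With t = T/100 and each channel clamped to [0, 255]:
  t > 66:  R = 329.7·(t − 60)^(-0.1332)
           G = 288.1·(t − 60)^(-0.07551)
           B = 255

1.299

At 12066 K (t = 120.66):
  R = 329.7·(120.66 − 60)^(-0.1332) = 329.7·60.66^(-0.1332) = 329.7·0.57879 = 190.825.
At 6850 K (t = 68.5):
  R = 329.7·(68.5 − 60)^(-0.1332) = 329.7·8.5^(-0.1332) = 329.7·0.75197 = 247.925.
Gain = 247.925 / 190.825 = 1.2992 → 1.299.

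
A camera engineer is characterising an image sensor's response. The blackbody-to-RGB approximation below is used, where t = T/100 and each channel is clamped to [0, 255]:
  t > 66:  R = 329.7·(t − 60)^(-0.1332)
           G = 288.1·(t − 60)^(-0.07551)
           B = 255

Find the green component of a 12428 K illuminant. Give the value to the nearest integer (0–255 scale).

t = 12428/100 = 124.28; the t > 66 branch applies.
G = 288.1·(124.28 − 60)^(-0.07551) = 288.1·64.28^(-0.07551) = 288.1·0.73025 = 210.385.
Rounded: 210.

210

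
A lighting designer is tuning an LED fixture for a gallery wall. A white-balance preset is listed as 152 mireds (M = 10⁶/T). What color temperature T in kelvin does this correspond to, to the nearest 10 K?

6580 K

T = 10⁶ / 152 = 6578.95 K → 6580 K.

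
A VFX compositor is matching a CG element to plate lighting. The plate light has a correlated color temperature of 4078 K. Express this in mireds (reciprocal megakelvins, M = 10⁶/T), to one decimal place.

245.2 mireds

M = 10⁶ / 4078 = 245.218 → 245.2 mireds.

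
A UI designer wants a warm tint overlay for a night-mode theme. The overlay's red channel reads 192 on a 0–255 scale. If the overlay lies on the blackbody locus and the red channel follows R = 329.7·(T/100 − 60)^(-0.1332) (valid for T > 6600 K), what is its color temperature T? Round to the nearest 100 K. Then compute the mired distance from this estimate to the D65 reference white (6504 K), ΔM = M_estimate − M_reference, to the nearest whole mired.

(t − 60)^(-0.1332) = 192/329.7 = 0.58235.
t − 60 = 0.58235^(1/-0.1332) = 0.58235^(-7.508) = 57.929, so t = 117.929.
T = 100·t = 11793 K → 11800 K to the nearest 100 K.
M_estimate = 10⁶/11800 = 84.75; M_reference = 10⁶/6504 = 153.75.
ΔM = 84.75 − 153.75 = -69.01 → -69 mireds.

-69 mireds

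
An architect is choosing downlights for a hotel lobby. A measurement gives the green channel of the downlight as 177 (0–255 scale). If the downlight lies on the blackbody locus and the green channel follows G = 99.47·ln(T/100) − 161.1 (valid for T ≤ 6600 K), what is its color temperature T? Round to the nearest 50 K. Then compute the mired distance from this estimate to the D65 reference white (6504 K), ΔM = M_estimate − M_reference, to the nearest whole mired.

ln t = (177 + 161.1) / 99.47 = 3.3990.
t = e^3.3990 = 29.935.
T = 100·t = 2993 K → 3000 K to the nearest 50 K.
M_estimate = 10⁶/3000 = 333.33; M_reference = 10⁶/6504 = 153.75.
ΔM = 333.33 − 153.75 = 179.58 → +180 mireds.

+180 mireds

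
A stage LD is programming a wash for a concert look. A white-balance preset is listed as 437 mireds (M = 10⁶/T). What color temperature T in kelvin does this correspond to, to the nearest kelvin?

2288 K

T = 10⁶ / 437 = 2288.33 K → 2288 K.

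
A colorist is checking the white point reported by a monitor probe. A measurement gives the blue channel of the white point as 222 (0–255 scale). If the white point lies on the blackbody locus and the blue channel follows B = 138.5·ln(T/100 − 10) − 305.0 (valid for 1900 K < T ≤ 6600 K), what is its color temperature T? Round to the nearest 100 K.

5500 K

ln(t − 10) = (222 + 305.0) / 138.5 = 3.8051.
t − 10 = e^3.8051 = 44.928, so t = 54.928.
T = 100·t = 5493 K → 5500 K to the nearest 100 K.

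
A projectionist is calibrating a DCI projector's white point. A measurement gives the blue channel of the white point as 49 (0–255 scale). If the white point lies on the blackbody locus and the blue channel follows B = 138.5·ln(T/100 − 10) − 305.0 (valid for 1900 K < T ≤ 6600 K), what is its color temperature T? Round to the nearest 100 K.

ln(t − 10) = (49 + 305.0) / 138.5 = 2.5560.
t − 10 = e^2.5560 = 12.884, so t = 22.884.
T = 100·t = 2288 K → 2300 K to the nearest 100 K.

2300 K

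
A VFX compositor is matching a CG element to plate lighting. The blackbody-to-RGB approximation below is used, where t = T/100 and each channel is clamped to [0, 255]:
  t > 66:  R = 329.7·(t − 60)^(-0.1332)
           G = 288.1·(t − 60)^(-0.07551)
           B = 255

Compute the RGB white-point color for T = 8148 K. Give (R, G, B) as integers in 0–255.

(219, 229, 255)

t = 8148/100 = 81.48; the t > 66 branch applies.
R = 329.7·(81.48 − 60)^(-0.1332) = 329.7·21.48^(-0.1332) = 329.7·0.66462 = 219.125.
G = 288.1·(81.48 − 60)^(-0.07551) = 288.1·21.48^(-0.07551) = 288.1·0.79326 = 228.540.
B = 255 by definition for t > 66.
Rounded: (219, 229, 255).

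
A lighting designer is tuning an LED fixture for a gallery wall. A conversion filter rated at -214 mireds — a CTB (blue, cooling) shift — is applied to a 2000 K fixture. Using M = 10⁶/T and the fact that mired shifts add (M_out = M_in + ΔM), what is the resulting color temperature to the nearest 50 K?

3500 K

M_in = 10⁶/2000 = 500.00 mireds.
M_out = 500.00 + (-214) = 286.00 mireds.
T_out = 10⁶/286.00 = 3496.5 K → 3500 K.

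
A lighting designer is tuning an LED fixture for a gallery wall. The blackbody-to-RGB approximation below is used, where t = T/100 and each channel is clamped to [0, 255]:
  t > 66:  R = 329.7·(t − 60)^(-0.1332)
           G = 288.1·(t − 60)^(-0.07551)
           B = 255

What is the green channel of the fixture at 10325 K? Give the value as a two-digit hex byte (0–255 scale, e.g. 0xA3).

0xD9

t = 10325/100 = 103.25; the t > 66 branch applies.
G = 288.1·(103.25 − 60)^(-0.07551) = 288.1·43.25^(-0.07551) = 288.1·0.75243 = 216.775.
Rounded: 217; in hex, 0xD9.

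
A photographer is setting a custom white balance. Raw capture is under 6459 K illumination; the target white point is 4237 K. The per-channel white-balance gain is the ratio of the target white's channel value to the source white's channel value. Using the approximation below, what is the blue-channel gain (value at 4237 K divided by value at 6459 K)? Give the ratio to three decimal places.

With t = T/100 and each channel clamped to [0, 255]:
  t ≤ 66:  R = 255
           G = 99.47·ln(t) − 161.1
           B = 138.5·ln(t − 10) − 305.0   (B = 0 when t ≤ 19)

At 6459 K (t = 64.59):
  B = 138.5·ln(64.59 − 10) − 305.0 = 138.5·ln 54.59 − 305.0 = 138.5·3.9999 − 305.0 = 248.979.
At 4237 K (t = 42.37):
  B = 138.5·ln(42.37 − 10) − 305.0 = 138.5·ln 32.37 − 305.0 = 138.5·3.4772 − 305.0 = 176.597.
Gain = 176.597 / 248.979 = 0.7093 → 0.709.

0.709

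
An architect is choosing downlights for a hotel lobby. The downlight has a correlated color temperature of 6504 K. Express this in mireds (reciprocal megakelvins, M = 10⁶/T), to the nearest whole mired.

M = 10⁶ / 6504 = 153.752 → 154 mireds.

154 mireds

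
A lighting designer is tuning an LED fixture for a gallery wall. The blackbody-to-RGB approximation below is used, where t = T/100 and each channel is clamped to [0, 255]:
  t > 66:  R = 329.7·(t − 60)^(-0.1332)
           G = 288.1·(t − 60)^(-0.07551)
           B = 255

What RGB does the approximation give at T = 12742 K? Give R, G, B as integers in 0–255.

R=188, G=210, B=255

t = 12742/100 = 127.42; the t > 66 branch applies.
R = 329.7·(127.42 − 60)^(-0.1332) = 329.7·67.42^(-0.1332) = 329.7·0.57070 = 188.159.
G = 288.1·(127.42 − 60)^(-0.07551) = 288.1·67.42^(-0.07551) = 288.1·0.72763 = 209.629.
B = 255 by definition for t > 66.
Rounded: (188, 210, 255).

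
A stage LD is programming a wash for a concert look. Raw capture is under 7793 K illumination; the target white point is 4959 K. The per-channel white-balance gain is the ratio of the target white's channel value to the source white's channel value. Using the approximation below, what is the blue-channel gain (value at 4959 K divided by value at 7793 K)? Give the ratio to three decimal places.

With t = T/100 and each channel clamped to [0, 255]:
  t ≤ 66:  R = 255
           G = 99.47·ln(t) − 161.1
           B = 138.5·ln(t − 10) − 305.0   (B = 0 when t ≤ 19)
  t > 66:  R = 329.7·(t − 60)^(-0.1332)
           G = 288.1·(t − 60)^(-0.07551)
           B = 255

0.802

At 7793 K (t = 77.93):
  B = 255 by definition for t > 66.
At 4959 K (t = 49.59):
  B = 138.5·ln(49.59 − 10) − 305.0 = 138.5·ln 39.59 − 305.0 = 138.5·3.6786 − 305.0 = 204.483.
Gain = 204.483 / 255.000 = 0.8019 → 0.802.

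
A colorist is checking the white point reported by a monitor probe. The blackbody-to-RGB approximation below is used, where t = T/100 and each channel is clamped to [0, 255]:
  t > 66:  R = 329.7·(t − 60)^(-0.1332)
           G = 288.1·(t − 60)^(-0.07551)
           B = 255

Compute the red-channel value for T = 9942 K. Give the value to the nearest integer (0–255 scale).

t = 9942/100 = 99.42; the t > 66 branch applies.
R = 329.7·(99.42 − 60)^(-0.1332) = 329.7·39.42^(-0.1332) = 329.7·0.61299 = 202.101.
Rounded: 202.

202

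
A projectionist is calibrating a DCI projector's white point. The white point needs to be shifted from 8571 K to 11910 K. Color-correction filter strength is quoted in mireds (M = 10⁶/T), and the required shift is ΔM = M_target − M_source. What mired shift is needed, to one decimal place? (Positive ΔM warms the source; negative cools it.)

-32.7 mireds

M_source = 10⁶/8571 = 116.673; M_target = 10⁶/11910 = 83.963.
ΔM = 83.963 − 116.673 = -32.709 → -32.7 mireds, a cooling shift.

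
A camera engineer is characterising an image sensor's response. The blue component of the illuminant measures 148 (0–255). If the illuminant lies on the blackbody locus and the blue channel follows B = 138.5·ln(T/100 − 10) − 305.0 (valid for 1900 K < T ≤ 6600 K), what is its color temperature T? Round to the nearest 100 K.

3600 K

ln(t − 10) = (148 + 305.0) / 138.5 = 3.2708.
t − 10 = e^3.2708 = 26.331, so t = 36.331.
T = 100·t = 3633 K → 3600 K to the nearest 100 K.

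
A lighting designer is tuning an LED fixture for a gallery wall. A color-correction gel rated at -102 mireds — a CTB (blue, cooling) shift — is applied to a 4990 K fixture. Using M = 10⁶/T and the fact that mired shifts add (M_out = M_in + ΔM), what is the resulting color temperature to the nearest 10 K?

M_in = 10⁶/4990 = 200.40 mireds.
M_out = 200.40 + (-102) = 98.40 mireds.
T_out = 10⁶/98.40 = 10162.5 K → 10160 K.

10160 K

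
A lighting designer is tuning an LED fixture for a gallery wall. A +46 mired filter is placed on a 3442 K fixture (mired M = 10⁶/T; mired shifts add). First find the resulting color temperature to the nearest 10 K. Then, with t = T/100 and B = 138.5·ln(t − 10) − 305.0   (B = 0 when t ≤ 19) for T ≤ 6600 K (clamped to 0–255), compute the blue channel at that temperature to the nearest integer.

108

M_in = 10⁶/3442 = 290.53; M_out = 290.53 + (+46) = 336.53.
T_out = 10⁶/336.53 = 2971.5 K → 2970 K; t = 29.7.
B = 138.5·ln(29.7 − 10) − 305.0 = 138.5·ln 19.7 − 305.0 = 138.5·2.9806 − 305.0 = 107.816.
Rounded: 108.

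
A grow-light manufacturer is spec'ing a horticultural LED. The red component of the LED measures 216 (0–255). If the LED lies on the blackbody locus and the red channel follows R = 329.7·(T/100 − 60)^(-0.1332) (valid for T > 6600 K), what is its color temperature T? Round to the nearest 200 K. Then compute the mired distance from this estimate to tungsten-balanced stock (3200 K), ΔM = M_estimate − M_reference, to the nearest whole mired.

(t − 60)^(-0.1332) = 216/329.7 = 0.65514.
t − 60 = 0.65514^(1/-0.1332) = 0.65514^(-7.508) = 23.926, so t = 83.926.
T = 100·t = 8393 K → 8400 K to the nearest 200 K.
M_estimate = 10⁶/8400 = 119.05; M_reference = 10⁶/3200 = 312.50.
ΔM = 119.05 − 312.50 = -193.45 → -193 mireds.

-193 mireds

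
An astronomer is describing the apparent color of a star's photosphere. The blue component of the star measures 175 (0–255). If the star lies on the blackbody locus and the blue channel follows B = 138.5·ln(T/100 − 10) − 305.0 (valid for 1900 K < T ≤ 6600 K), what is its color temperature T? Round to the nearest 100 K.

ln(t − 10) = (175 + 305.0) / 138.5 = 3.4657.
t − 10 = e^3.4657 = 31.999, so t = 41.999.
T = 100·t = 4200 K → 4200 K to the nearest 100 K.

4200 K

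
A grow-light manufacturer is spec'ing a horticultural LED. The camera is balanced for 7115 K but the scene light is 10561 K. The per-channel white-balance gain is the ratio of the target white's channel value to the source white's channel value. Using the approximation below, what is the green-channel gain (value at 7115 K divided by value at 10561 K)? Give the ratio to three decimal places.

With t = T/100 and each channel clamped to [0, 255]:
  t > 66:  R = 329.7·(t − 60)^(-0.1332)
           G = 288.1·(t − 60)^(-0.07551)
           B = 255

1.112

At 10561 K (t = 105.61):
  G = 288.1·(105.61 − 60)^(-0.07551) = 288.1·45.61^(-0.07551) = 288.1·0.74942 = 215.907.
At 7115 K (t = 71.15):
  G = 288.1·(71.15 − 60)^(-0.07551) = 288.1·11.15^(-0.07551) = 288.1·0.83353 = 240.139.
Gain = 240.139 / 215.907 = 1.1122 → 1.112.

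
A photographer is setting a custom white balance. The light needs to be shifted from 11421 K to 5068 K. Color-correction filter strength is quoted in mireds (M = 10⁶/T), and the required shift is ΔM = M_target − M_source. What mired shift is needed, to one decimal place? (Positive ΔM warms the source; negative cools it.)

+109.8 mireds

M_source = 10⁶/11421 = 87.558; M_target = 10⁶/5068 = 197.316.
ΔM = 197.316 − 87.558 = 109.758 → +109.8 mireds, a warming shift.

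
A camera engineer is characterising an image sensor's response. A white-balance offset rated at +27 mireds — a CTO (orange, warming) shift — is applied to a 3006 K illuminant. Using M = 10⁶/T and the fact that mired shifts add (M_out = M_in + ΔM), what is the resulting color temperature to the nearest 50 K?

M_in = 10⁶/3006 = 332.67 mireds.
M_out = 332.67 + (+27) = 359.67 mireds.
T_out = 10⁶/359.67 = 2780.3 K → 2800 K.

2800 K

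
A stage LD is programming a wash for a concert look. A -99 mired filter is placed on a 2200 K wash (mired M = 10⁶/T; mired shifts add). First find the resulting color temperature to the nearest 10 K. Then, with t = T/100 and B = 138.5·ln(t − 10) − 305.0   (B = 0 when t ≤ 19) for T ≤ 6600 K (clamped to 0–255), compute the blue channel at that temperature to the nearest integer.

M_in = 10⁶/2200 = 454.55; M_out = 454.55 + (-99) = 355.55.
T_out = 10⁶/355.55 = 2812.6 K → 2810 K; t = 28.1.
B = 138.5·ln(28.1 − 10) − 305.0 = 138.5·ln 18.1 − 305.0 = 138.5·2.8959 − 305.0 = 96.084.
Rounded: 96.

96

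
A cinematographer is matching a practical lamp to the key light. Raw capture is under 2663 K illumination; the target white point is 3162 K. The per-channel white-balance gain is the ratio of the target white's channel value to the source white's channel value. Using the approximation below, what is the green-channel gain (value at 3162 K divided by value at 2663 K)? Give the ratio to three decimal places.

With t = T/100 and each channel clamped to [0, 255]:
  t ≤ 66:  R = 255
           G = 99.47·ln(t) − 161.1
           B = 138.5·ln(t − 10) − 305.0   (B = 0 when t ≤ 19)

1.103

At 2663 K (t = 26.63):
  G = 99.47·ln 26.63 − 161.1 = 99.47·3.2820 − 161.1 = 165.364.
At 3162 K (t = 31.62):
  G = 99.47·ln 31.62 − 161.1 = 99.47·3.4538 − 161.1 = 182.448.
Gain = 182.448 / 165.364 = 1.1033 → 1.103.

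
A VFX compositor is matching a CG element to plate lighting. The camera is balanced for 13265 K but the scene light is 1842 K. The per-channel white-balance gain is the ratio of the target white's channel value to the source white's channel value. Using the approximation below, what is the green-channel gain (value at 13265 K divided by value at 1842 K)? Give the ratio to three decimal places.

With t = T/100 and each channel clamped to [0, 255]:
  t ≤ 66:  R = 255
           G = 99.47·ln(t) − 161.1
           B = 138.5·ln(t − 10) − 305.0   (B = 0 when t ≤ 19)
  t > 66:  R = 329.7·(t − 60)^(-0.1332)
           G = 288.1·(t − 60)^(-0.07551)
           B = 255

1.620

At 1842 K (t = 18.42):
  G = 99.47·ln 18.42 − 161.1 = 99.47·2.9134 − 161.1 = 128.700.
At 13265 K (t = 132.65):
  G = 288.1·(132.65 − 60)^(-0.07551) = 288.1·72.65^(-0.07551) = 288.1·0.72353 = 208.450.
Gain = 208.450 / 128.700 = 1.6197 → 1.620.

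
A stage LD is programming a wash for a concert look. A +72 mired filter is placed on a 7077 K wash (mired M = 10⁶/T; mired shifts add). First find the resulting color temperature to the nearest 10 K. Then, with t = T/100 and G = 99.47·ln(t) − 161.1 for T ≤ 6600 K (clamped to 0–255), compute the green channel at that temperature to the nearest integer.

M_in = 10⁶/7077 = 141.30; M_out = 141.30 + (+72) = 213.30.
T_out = 10⁶/213.30 = 4688.2 K → 4690 K; t = 46.9.
G = 99.47·ln 46.9 − 161.1 = 99.47·3.8480 − 161.1 = 221.662.
Rounded: 222.

222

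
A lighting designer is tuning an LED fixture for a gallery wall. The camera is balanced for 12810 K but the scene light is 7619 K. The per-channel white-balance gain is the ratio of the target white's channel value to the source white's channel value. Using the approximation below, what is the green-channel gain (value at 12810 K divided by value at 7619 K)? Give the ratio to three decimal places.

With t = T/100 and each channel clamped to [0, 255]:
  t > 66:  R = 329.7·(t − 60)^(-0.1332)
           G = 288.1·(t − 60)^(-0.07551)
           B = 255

At 7619 K (t = 76.19):
  G = 288.1·(76.19 − 60)^(-0.07551) = 288.1·16.19^(-0.07551) = 288.1·0.81038 = 233.471.
At 12810 K (t = 128.1):
  G = 288.1·(128.1 − 60)^(-0.07551) = 288.1·68.1^(-0.07551) = 288.1·0.72707 = 209.470.
Gain = 209.470 / 233.471 = 0.8972 → 0.897.

0.897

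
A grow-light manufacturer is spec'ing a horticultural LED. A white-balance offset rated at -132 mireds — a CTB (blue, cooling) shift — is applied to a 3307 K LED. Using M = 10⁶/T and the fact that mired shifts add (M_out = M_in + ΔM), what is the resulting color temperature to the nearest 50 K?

5850 K

M_in = 10⁶/3307 = 302.39 mireds.
M_out = 302.39 + (-132) = 170.39 mireds.
T_out = 10⁶/170.39 = 5868.9 K → 5850 K.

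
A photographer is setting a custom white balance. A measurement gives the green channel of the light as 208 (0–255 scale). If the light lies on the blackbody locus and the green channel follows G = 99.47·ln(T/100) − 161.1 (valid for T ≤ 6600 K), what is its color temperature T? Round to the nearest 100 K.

4100 K

ln t = (208 + 161.1) / 99.47 = 3.7107.
t = e^3.7107 = 40.881.
T = 100·t = 4088 K → 4100 K to the nearest 100 K.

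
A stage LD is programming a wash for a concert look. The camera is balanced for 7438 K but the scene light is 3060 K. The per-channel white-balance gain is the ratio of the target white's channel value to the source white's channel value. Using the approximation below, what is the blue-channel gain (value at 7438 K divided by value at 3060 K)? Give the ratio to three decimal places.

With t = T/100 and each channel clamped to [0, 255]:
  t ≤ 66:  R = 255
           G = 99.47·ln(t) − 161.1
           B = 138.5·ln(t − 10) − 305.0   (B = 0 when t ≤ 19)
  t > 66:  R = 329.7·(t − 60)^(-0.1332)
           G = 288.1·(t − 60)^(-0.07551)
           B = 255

2.237

At 3060 K (t = 30.6):
  B = 138.5·ln(30.6 − 10) − 305.0 = 138.5·ln 20.6 − 305.0 = 138.5·3.0253 − 305.0 = 114.003.
At 7438 K (t = 74.38):
  B = 255 by definition for t > 66.
Gain = 255.000 / 114.003 = 2.2368 → 2.237.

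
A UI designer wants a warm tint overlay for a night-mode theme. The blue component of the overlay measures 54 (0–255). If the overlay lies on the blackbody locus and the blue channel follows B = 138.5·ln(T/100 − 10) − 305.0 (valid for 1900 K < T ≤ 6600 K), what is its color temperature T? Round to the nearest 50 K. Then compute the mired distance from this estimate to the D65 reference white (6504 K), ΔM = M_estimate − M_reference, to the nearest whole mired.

ln(t − 10) = (54 + 305.0) / 138.5 = 2.5921.
t − 10 = e^2.5921 = 13.357, so t = 23.357.
T = 100·t = 2336 K → 2350 K to the nearest 50 K.
M_estimate = 10⁶/2350 = 425.53; M_reference = 10⁶/6504 = 153.75.
ΔM = 425.53 − 153.75 = 271.78 → +272 mireds.

+272 mireds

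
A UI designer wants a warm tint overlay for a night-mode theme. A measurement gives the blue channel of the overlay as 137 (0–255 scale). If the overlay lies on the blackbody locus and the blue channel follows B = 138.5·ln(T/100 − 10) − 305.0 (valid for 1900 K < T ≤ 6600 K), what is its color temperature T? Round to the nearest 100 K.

ln(t − 10) = (137 + 305.0) / 138.5 = 3.1913.
t − 10 = e^3.1913 = 24.321, so t = 34.321.
T = 100·t = 3432 K → 3400 K to the nearest 100 K.

3400 K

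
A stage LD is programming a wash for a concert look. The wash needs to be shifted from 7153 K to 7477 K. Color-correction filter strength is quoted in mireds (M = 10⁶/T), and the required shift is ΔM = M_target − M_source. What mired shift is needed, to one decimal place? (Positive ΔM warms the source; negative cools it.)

M_source = 10⁶/7153 = 139.801; M_target = 10⁶/7477 = 133.743.
ΔM = 133.743 − 139.801 = -6.058 → -6.1 mireds, a cooling shift.

-6.1 mireds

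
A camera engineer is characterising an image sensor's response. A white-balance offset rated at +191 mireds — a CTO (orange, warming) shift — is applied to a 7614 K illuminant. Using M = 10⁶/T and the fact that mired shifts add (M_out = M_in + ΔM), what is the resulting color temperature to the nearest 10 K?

3100 K

M_in = 10⁶/7614 = 131.34 mireds.
M_out = 131.34 + (+191) = 322.34 mireds.
T_out = 10⁶/322.34 = 3102.3 K → 3100 K.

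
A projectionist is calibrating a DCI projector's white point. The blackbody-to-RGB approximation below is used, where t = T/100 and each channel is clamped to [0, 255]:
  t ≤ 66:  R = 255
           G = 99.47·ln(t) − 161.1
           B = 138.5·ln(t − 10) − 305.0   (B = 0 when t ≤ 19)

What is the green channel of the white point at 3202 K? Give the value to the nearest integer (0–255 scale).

184

t = 3202/100 = 32.02; the t ≤ 66 branch applies.
G = 99.47·ln 32.02 − 161.1 = 99.47·3.4664 − 161.1 = 183.699.
Rounded: 184.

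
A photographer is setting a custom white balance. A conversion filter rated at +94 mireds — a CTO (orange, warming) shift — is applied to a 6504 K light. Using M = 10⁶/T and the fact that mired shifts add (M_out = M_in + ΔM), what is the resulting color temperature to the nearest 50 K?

M_in = 10⁶/6504 = 153.75 mireds.
M_out = 153.75 + (+94) = 247.75 mireds.
T_out = 10⁶/247.75 = 4036.3 K → 4050 K.

4050 K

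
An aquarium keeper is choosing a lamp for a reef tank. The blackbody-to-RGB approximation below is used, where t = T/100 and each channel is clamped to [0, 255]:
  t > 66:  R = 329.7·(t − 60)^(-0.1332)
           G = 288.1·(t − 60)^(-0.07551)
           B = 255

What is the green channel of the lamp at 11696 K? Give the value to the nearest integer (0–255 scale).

212

t = 11696/100 = 116.96; the t > 66 branch applies.
G = 288.1·(116.96 − 60)^(-0.07551) = 288.1·56.96^(-0.07551) = 288.1·0.73695 = 212.315.
Rounded: 212.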